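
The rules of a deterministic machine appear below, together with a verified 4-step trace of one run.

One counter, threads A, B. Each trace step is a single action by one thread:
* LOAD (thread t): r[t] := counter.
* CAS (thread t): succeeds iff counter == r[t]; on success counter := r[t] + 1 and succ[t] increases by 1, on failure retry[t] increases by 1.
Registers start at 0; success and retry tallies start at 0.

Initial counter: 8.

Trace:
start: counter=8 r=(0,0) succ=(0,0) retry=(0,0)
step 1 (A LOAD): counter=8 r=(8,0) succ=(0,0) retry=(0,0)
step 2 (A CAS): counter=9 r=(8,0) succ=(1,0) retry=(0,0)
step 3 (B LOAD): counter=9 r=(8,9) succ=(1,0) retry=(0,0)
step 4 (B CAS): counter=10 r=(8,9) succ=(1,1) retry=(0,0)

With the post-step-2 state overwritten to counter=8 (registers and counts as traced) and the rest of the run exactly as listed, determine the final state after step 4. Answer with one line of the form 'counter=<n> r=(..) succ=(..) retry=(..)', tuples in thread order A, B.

counter=9 r=(8,8) succ=(1,1) retry=(0,0)

state after step 2 := counter=8 r=(8,0) succ=(1,0) retry=(0,0)
step 3 (B LOAD): counter=8 r=(8,8) succ=(1,0) retry=(0,0)
step 4 (B CAS): counter=9 r=(8,8) succ=(1,1) retry=(0,0)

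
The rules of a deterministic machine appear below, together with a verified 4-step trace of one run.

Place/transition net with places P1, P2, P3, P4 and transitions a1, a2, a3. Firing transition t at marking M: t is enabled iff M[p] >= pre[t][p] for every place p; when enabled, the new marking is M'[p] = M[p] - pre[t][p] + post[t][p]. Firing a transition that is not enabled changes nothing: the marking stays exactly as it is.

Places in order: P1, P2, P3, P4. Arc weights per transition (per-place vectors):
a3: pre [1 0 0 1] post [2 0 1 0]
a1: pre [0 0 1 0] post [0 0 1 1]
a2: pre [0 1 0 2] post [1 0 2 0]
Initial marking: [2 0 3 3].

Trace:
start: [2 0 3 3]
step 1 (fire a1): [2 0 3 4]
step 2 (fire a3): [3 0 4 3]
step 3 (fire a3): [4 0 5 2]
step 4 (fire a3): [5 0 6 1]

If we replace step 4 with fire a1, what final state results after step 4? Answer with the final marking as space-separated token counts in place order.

(re-executing from step 4 with the substitution; state before step 4: [4 0 5 2])
step 4 (fire a1): [4 0 5 3]

4 0 5 3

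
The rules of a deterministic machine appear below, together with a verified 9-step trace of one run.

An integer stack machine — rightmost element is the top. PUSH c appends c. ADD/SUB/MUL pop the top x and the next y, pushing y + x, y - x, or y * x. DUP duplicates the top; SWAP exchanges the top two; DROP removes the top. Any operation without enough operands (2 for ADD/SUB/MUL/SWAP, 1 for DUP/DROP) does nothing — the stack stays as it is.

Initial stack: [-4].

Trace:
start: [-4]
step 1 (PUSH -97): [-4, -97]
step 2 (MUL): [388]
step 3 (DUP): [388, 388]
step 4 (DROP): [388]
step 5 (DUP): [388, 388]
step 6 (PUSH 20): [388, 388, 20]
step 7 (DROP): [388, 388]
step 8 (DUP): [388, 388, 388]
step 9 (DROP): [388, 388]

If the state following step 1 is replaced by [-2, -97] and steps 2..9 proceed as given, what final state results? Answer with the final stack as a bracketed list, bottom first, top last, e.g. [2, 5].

state after step 1 := [-2, -97]
step 2 (MUL): [194]
step 3 (DUP): [194, 194]
step 4 (DROP): [194]
step 5 (DUP): [194, 194]
step 6 (PUSH 20): [194, 194, 20]
step 7 (DROP): [194, 194]
step 8 (DUP): [194, 194, 194]
step 9 (DROP): [194, 194]

[194, 194]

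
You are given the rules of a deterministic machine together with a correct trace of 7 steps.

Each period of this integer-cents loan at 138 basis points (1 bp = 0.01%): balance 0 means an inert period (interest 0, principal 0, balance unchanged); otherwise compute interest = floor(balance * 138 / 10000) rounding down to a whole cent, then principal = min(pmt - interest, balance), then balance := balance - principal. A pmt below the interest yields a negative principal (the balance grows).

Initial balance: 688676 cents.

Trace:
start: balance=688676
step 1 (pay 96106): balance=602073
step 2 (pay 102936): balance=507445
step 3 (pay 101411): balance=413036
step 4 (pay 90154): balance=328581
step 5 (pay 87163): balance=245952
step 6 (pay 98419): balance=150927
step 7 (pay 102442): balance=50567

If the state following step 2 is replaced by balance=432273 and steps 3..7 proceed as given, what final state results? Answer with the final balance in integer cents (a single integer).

0

state after step 2 := balance=432273
step 3 (pay 101411): balance=336827
step 4 (pay 90154): balance=251321
step 5 (pay 87163): balance=167626
step 6 (pay 98419): balance=71520
step 7 (pay 102442): balance=0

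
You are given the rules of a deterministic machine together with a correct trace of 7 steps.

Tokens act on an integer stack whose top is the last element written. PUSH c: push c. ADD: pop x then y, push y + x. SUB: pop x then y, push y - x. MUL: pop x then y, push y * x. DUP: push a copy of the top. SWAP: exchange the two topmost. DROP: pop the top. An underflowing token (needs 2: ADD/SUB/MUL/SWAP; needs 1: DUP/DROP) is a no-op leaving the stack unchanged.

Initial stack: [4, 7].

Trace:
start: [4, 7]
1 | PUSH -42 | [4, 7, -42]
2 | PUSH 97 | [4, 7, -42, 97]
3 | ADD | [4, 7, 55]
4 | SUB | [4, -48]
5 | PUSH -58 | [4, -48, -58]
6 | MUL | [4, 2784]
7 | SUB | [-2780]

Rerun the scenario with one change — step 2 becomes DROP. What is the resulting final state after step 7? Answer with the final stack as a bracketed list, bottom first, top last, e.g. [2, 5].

(re-executing from step 2 with the substitution; state before step 2: [4, 7, -42])
2 | DROP | [4, 7]
3 | ADD | [11]
4 | SUB | [11]
5 | PUSH -58 | [11, -58]
6 | MUL | [-638]
7 | SUB | [-638]

[-638]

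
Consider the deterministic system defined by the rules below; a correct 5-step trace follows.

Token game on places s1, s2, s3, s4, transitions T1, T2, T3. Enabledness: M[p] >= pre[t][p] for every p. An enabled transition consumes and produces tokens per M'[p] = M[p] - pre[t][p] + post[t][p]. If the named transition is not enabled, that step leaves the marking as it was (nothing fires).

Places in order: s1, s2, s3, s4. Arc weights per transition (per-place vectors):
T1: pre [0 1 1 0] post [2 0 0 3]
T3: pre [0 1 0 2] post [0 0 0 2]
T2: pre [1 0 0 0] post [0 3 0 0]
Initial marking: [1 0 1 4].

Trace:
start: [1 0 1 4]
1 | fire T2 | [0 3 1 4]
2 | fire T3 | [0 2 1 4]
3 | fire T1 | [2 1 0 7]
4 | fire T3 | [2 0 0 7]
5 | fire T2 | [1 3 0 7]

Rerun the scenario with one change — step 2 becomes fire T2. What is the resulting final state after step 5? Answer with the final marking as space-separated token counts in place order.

(re-executing from step 2 with the substitution; state before step 2: [0 3 1 4])
2 | fire T2 | [0 3 1 4]
3 | fire T1 | [2 2 0 7]
4 | fire T3 | [2 1 0 7]
5 | fire T2 | [1 4 0 7]

1 4 0 7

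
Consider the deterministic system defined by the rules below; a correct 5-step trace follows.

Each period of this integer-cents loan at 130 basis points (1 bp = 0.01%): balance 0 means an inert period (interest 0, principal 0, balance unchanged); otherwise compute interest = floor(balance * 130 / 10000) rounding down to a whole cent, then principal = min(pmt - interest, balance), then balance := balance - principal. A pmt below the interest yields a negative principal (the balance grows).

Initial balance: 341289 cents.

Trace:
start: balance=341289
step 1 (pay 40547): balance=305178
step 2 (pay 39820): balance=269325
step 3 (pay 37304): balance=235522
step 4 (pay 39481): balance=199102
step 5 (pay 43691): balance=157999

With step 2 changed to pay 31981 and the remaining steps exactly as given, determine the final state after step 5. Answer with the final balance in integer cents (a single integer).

(re-executing from step 2 with the substitution; state before step 2: balance=305178)
step 2 (pay 31981): balance=277164
step 3 (pay 37304): balance=243463
step 4 (pay 39481): balance=207147
step 5 (pay 43691): balance=166148

166148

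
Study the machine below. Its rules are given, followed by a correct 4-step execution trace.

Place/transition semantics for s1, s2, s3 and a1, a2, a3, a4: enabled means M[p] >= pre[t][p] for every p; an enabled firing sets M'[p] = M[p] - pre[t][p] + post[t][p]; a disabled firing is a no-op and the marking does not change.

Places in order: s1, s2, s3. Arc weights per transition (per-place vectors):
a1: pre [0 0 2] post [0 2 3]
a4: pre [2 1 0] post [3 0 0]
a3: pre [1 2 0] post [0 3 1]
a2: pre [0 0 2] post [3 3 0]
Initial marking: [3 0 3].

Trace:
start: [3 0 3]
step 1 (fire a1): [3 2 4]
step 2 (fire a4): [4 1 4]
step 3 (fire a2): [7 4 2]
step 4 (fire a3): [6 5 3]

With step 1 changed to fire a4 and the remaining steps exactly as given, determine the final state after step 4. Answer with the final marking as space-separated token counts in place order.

5 4 2

(re-executing from step 1 with the substitution; state before step 1: [3 0 3])
step 1 (fire a4): [3 0 3]
step 2 (fire a4): [3 0 3]
step 3 (fire a2): [6 3 1]
step 4 (fire a3): [5 4 2]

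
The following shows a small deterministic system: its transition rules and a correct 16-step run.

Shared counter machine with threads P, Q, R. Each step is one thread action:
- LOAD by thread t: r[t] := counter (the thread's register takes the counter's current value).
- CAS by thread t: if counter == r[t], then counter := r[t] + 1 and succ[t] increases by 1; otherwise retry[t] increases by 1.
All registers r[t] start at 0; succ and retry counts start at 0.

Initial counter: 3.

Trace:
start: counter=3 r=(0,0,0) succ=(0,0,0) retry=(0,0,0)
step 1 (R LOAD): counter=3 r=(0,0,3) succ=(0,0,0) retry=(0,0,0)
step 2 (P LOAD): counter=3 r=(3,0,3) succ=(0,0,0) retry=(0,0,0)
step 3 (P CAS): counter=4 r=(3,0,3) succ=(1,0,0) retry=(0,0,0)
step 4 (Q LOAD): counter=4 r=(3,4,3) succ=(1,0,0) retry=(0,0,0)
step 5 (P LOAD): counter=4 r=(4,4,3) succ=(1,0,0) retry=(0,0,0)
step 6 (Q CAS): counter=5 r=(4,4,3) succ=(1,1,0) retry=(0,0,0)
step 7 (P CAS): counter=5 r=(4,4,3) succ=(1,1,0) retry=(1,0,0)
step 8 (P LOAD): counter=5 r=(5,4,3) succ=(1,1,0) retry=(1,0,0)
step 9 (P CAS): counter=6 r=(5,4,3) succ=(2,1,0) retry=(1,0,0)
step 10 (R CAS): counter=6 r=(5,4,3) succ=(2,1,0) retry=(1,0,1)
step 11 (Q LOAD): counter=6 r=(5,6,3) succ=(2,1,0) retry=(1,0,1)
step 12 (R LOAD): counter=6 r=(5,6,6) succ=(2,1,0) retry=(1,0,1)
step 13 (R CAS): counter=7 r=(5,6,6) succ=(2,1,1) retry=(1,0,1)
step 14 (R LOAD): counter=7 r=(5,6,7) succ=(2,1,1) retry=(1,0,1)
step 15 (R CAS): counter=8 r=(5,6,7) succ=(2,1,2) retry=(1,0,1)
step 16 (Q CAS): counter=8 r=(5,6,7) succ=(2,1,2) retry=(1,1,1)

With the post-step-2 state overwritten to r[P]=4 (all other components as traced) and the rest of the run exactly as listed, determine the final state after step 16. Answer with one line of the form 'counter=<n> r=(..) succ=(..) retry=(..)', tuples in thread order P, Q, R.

state after step 2 := counter=3 r=(4,0,3) succ=(0,0,0) retry=(0,0,0)
step 3 (P CAS): counter=3 r=(4,0,3) succ=(0,0,0) retry=(1,0,0)
step 4 (Q LOAD): counter=3 r=(4,3,3) succ=(0,0,0) retry=(1,0,0)
step 5 (P LOAD): counter=3 r=(3,3,3) succ=(0,0,0) retry=(1,0,0)
step 6 (Q CAS): counter=4 r=(3,3,3) succ=(0,1,0) retry=(1,0,0)
step 7 (P CAS): counter=4 r=(3,3,3) succ=(0,1,0) retry=(2,0,0)
step 8 (P LOAD): counter=4 r=(4,3,3) succ=(0,1,0) retry=(2,0,0)
step 9 (P CAS): counter=5 r=(4,3,3) succ=(1,1,0) retry=(2,0,0)
step 10 (R CAS): counter=5 r=(4,3,3) succ=(1,1,0) retry=(2,0,1)
step 11 (Q LOAD): counter=5 r=(4,5,3) succ=(1,1,0) retry=(2,0,1)
step 12 (R LOAD): counter=5 r=(4,5,5) succ=(1,1,0) retry=(2,0,1)
step 13 (R CAS): counter=6 r=(4,5,5) succ=(1,1,1) retry=(2,0,1)
step 14 (R LOAD): counter=6 r=(4,5,6) succ=(1,1,1) retry=(2,0,1)
step 15 (R CAS): counter=7 r=(4,5,6) succ=(1,1,2) retry=(2,0,1)
step 16 (Q CAS): counter=7 r=(4,5,6) succ=(1,1,2) retry=(2,1,1)

counter=7 r=(4,5,6) succ=(1,1,2) retry=(2,1,1)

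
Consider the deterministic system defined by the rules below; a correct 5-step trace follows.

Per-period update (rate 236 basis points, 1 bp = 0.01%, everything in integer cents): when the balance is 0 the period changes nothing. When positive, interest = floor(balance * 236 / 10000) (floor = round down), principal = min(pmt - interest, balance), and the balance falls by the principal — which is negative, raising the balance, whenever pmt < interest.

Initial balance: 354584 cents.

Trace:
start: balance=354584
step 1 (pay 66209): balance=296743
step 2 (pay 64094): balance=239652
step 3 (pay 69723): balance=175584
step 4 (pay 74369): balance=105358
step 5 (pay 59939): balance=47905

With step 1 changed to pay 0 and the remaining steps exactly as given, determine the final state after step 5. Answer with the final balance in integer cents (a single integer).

(re-executing from step 1 with the substitution; state before step 1: balance=354584)
step 1 (pay 0): balance=362952
step 2 (pay 64094): balance=307423
step 3 (pay 69723): balance=244955
step 4 (pay 74369): balance=176366
step 5 (pay 59939): balance=120589

120589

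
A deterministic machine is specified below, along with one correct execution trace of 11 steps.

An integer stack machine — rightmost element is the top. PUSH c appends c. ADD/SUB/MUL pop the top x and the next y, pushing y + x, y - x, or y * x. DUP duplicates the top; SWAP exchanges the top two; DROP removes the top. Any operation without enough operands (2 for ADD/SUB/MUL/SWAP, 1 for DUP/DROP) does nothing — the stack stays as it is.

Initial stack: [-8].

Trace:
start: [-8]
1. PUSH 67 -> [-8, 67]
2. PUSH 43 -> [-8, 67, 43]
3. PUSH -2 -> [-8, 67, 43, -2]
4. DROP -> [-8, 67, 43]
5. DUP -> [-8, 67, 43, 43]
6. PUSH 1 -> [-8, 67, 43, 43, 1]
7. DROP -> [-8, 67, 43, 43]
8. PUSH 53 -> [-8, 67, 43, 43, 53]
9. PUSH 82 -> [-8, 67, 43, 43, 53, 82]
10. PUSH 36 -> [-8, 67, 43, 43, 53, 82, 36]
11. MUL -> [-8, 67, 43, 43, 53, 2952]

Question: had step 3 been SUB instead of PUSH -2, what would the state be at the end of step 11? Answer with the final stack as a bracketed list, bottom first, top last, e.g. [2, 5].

[-8, -8, 53, 2952]

(re-executing from step 3 with the substitution; state before step 3: [-8, 67, 43])
3. SUB -> [-8, 24]
4. DROP -> [-8]
5. DUP -> [-8, -8]
6. PUSH 1 -> [-8, -8, 1]
7. DROP -> [-8, -8]
8. PUSH 53 -> [-8, -8, 53]
9. PUSH 82 -> [-8, -8, 53, 82]
10. PUSH 36 -> [-8, -8, 53, 82, 36]
11. MUL -> [-8, -8, 53, 2952]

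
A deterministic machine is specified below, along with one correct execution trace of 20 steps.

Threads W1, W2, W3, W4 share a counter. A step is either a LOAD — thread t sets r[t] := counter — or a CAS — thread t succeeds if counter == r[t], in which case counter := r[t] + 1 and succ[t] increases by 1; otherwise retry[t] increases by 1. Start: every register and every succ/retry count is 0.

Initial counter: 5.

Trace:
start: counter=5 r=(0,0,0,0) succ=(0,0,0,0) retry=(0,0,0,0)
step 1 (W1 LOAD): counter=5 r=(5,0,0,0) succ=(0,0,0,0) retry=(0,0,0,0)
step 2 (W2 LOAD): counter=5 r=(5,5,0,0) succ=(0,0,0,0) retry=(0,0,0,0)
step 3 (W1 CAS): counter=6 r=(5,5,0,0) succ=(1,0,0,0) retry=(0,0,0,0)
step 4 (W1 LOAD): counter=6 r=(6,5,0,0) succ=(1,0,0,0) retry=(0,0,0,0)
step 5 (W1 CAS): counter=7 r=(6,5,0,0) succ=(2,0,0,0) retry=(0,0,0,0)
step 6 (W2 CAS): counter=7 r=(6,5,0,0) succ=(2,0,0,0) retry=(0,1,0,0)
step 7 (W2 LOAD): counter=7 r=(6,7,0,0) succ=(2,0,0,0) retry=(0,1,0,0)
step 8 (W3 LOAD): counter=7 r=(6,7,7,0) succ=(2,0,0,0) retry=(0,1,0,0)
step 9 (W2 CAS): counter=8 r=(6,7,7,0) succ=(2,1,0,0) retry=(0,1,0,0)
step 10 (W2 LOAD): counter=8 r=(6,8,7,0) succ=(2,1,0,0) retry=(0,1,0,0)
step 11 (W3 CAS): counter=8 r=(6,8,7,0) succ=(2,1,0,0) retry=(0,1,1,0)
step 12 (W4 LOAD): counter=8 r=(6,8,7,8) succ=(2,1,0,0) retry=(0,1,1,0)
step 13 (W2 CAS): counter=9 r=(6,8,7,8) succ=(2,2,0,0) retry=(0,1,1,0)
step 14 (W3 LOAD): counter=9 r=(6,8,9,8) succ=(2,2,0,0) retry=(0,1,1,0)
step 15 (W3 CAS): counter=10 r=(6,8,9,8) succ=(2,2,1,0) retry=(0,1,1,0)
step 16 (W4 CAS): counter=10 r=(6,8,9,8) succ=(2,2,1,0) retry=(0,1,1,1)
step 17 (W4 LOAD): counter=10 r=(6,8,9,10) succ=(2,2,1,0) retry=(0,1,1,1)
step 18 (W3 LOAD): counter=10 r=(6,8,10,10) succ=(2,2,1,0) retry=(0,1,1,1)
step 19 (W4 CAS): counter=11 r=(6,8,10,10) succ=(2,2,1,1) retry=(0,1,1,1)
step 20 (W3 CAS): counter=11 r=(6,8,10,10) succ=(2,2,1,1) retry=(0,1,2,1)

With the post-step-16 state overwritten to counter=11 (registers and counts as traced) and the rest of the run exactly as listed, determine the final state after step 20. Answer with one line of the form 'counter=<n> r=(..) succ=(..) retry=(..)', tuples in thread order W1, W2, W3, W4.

state after step 16 := counter=11 r=(6,8,9,8) succ=(2,2,1,0) retry=(0,1,1,1)
step 17 (W4 LOAD): counter=11 r=(6,8,9,11) succ=(2,2,1,0) retry=(0,1,1,1)
step 18 (W3 LOAD): counter=11 r=(6,8,11,11) succ=(2,2,1,0) retry=(0,1,1,1)
step 19 (W4 CAS): counter=12 r=(6,8,11,11) succ=(2,2,1,1) retry=(0,1,1,1)
step 20 (W3 CAS): counter=12 r=(6,8,11,11) succ=(2,2,1,1) retry=(0,1,2,1)

counter=12 r=(6,8,11,11) succ=(2,2,1,1) retry=(0,1,2,1)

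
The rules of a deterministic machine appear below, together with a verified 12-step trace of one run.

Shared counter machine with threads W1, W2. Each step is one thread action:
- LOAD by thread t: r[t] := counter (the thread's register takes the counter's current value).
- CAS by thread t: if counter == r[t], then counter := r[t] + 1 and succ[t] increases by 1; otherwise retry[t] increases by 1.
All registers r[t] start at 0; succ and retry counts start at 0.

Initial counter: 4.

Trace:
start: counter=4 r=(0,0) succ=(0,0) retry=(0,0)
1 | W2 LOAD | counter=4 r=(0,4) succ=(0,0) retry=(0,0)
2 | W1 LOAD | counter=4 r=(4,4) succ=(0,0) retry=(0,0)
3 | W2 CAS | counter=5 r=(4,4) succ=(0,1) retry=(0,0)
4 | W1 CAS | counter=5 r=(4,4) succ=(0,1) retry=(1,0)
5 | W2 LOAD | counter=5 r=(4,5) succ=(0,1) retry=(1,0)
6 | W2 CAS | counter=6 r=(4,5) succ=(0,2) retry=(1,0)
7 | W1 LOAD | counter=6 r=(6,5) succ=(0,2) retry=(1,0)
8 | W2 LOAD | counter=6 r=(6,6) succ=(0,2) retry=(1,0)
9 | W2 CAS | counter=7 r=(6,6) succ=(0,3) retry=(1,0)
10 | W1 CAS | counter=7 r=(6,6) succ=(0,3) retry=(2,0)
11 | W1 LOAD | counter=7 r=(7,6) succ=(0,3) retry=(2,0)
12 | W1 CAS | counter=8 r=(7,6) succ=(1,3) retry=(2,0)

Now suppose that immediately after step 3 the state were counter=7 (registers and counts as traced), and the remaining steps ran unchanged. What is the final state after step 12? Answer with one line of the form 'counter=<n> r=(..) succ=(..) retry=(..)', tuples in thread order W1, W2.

counter=10 r=(9,8) succ=(1,3) retry=(2,0)

state after step 3 := counter=7 r=(4,4) succ=(0,1) retry=(0,0)
4 | W1 CAS | counter=7 r=(4,4) succ=(0,1) retry=(1,0)
5 | W2 LOAD | counter=7 r=(4,7) succ=(0,1) retry=(1,0)
6 | W2 CAS | counter=8 r=(4,7) succ=(0,2) retry=(1,0)
7 | W1 LOAD | counter=8 r=(8,7) succ=(0,2) retry=(1,0)
8 | W2 LOAD | counter=8 r=(8,8) succ=(0,2) retry=(1,0)
9 | W2 CAS | counter=9 r=(8,8) succ=(0,3) retry=(1,0)
10 | W1 CAS | counter=9 r=(8,8) succ=(0,3) retry=(2,0)
11 | W1 LOAD | counter=9 r=(9,8) succ=(0,3) retry=(2,0)
12 | W1 CAS | counter=10 r=(9,8) succ=(1,3) retry=(2,0)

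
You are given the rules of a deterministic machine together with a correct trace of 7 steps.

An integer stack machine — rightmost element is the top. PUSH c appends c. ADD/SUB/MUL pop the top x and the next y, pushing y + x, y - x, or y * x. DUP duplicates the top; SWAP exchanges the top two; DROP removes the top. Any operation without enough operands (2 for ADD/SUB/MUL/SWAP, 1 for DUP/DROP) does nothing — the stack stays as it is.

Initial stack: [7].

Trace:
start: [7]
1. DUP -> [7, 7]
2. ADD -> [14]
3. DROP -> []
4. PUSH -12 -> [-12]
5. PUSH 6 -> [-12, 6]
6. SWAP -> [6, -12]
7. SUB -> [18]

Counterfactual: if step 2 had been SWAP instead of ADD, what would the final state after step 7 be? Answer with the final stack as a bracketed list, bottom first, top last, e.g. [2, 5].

[7, 18]

(re-executing from step 2 with the substitution; state before step 2: [7, 7])
2. SWAP -> [7, 7]
3. DROP -> [7]
4. PUSH -12 -> [7, -12]
5. PUSH 6 -> [7, -12, 6]
6. SWAP -> [7, 6, -12]
7. SUB -> [7, 18]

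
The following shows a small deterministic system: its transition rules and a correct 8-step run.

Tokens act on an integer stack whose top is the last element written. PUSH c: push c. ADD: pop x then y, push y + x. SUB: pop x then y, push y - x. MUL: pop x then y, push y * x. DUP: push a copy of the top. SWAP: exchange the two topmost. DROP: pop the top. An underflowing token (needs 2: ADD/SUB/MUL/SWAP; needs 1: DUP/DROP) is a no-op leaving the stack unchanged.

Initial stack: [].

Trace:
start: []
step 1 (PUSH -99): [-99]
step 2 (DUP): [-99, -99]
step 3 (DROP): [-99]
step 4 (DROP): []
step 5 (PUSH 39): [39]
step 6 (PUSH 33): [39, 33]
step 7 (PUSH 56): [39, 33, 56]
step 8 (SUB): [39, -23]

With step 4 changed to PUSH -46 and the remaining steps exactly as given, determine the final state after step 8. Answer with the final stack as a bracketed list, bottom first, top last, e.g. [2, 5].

(re-executing from step 4 with the substitution; state before step 4: [-99])
step 4 (PUSH -46): [-99, -46]
step 5 (PUSH 39): [-99, -46, 39]
step 6 (PUSH 33): [-99, -46, 39, 33]
step 7 (PUSH 56): [-99, -46, 39, 33, 56]
step 8 (SUB): [-99, -46, 39, -23]

[-99, -46, 39, -23]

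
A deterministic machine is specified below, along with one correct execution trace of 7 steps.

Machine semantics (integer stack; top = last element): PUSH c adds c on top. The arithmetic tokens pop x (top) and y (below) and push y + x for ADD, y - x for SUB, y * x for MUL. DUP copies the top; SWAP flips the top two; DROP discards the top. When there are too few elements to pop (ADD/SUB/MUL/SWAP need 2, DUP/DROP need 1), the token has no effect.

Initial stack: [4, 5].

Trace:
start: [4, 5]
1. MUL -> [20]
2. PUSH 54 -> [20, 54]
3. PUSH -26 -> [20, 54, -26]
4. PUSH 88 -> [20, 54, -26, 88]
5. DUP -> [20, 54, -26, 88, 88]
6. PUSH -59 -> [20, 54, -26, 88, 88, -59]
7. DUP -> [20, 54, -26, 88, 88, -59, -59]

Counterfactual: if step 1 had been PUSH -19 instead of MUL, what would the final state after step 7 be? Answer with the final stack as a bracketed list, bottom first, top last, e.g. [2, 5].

(re-executing from step 1 with the substitution; state before step 1: [4, 5])
1. PUSH -19 -> [4, 5, -19]
2. PUSH 54 -> [4, 5, -19, 54]
3. PUSH -26 -> [4, 5, -19, 54, -26]
4. PUSH 88 -> [4, 5, -19, 54, -26, 88]
5. DUP -> [4, 5, -19, 54, -26, 88, 88]
6. PUSH -59 -> [4, 5, -19, 54, -26, 88, 88, -59]
7. DUP -> [4, 5, -19, 54, -26, 88, 88, -59, -59]

[4, 5, -19, 54, -26, 88, 88, -59, -59]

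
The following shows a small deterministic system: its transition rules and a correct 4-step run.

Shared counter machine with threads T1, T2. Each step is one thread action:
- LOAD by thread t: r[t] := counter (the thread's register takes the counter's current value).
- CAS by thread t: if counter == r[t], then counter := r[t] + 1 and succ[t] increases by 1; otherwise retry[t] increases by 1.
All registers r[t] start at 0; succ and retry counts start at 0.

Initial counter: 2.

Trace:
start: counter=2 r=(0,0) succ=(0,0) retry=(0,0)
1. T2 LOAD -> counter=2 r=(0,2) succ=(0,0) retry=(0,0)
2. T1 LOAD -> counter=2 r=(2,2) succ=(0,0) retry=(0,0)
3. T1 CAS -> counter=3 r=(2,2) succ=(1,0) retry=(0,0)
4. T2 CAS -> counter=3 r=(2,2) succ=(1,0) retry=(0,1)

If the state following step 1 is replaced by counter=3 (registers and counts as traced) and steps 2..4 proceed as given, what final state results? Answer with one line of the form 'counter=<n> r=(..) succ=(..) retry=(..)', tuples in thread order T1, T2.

counter=4 r=(3,2) succ=(1,0) retry=(0,1)

state after step 1 := counter=3 r=(0,2) succ=(0,0) retry=(0,0)
2. T1 LOAD -> counter=3 r=(3,2) succ=(0,0) retry=(0,0)
3. T1 CAS -> counter=4 r=(3,2) succ=(1,0) retry=(0,0)
4. T2 CAS -> counter=4 r=(3,2) succ=(1,0) retry=(0,1)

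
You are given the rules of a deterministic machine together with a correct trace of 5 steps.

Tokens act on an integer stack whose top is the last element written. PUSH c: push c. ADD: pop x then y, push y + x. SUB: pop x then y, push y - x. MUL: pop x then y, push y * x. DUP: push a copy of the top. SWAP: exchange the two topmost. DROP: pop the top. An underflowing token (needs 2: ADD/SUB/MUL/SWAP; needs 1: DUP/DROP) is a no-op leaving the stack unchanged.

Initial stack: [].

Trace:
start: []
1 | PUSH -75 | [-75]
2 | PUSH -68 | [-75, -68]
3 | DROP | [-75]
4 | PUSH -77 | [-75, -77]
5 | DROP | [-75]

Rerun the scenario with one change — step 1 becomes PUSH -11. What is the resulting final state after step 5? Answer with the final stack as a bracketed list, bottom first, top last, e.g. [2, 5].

[-11]

(re-executing from step 1 with the substitution; state before step 1: [])
1 | PUSH -11 | [-11]
2 | PUSH -68 | [-11, -68]
3 | DROP | [-11]
4 | PUSH -77 | [-11, -77]
5 | DROP | [-11]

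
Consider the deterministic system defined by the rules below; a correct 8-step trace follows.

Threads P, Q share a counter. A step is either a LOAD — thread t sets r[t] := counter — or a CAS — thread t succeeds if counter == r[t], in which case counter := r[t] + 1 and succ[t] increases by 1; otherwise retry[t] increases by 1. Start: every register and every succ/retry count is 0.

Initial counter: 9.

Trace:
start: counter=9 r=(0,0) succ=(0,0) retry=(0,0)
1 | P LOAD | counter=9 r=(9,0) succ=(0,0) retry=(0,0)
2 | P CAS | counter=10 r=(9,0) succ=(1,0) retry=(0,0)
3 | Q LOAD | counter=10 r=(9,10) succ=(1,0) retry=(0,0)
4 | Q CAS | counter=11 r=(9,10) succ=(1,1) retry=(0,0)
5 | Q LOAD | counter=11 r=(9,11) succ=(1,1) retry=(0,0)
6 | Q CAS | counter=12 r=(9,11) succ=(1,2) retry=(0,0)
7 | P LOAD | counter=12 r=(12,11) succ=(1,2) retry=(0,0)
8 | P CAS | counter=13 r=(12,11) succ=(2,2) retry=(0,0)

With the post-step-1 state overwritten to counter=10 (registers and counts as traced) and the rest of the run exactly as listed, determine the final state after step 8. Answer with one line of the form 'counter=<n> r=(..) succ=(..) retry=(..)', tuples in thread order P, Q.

counter=13 r=(12,11) succ=(1,2) retry=(1,0)

state after step 1 := counter=10 r=(9,0) succ=(0,0) retry=(0,0)
2 | P CAS | counter=10 r=(9,0) succ=(0,0) retry=(1,0)
3 | Q LOAD | counter=10 r=(9,10) succ=(0,0) retry=(1,0)
4 | Q CAS | counter=11 r=(9,10) succ=(0,1) retry=(1,0)
5 | Q LOAD | counter=11 r=(9,11) succ=(0,1) retry=(1,0)
6 | Q CAS | counter=12 r=(9,11) succ=(0,2) retry=(1,0)
7 | P LOAD | counter=12 r=(12,11) succ=(0,2) retry=(1,0)
8 | P CAS | counter=13 r=(12,11) succ=(1,2) retry=(1,0)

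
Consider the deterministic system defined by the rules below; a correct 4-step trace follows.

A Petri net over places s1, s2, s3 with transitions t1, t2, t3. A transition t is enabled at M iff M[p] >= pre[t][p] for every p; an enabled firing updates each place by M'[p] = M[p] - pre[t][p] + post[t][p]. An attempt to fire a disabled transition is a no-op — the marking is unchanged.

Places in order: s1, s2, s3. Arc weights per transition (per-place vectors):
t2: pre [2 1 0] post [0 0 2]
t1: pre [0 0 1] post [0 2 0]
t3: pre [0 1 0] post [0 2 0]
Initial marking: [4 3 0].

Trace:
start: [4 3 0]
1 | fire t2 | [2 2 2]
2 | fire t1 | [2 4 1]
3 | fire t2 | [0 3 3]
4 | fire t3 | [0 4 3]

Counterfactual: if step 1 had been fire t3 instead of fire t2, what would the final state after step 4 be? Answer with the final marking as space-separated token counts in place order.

2 4 2

(re-executing from step 1 with the substitution; state before step 1: [4 3 0])
1 | fire t3 | [4 4 0]
2 | fire t1 | [4 4 0]
3 | fire t2 | [2 3 2]
4 | fire t3 | [2 4 2]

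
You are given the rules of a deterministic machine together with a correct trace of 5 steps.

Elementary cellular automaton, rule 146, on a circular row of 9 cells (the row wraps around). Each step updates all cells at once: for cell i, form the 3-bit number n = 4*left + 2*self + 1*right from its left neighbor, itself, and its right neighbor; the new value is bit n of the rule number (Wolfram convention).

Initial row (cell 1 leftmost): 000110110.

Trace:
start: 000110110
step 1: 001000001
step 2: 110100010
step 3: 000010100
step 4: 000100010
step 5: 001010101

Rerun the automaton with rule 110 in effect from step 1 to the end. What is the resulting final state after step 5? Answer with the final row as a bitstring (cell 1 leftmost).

111011000

(re-executing steps 1..5 under rule 110; state before step 1: 000110110)
step 1: 001111110
step 2: 011000010
step 3: 111000110
step 4: 101001111
step 5: 111011000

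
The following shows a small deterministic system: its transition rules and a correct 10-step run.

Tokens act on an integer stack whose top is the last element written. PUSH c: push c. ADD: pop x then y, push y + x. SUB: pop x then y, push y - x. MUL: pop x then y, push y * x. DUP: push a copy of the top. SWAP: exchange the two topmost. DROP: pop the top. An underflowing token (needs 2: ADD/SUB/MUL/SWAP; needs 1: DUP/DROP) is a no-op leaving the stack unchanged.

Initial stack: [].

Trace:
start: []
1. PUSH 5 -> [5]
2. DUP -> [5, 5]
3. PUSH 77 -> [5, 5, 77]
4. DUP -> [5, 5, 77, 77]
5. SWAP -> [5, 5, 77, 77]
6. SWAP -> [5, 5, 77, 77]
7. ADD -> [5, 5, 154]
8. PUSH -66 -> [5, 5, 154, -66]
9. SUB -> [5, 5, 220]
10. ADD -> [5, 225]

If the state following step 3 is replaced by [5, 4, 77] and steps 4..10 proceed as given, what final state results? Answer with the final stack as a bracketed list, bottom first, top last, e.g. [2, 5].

state after step 3 := [5, 4, 77]
4. DUP -> [5, 4, 77, 77]
5. SWAP -> [5, 4, 77, 77]
6. SWAP -> [5, 4, 77, 77]
7. ADD -> [5, 4, 154]
8. PUSH -66 -> [5, 4, 154, -66]
9. SUB -> [5, 4, 220]
10. ADD -> [5, 224]

[5, 224]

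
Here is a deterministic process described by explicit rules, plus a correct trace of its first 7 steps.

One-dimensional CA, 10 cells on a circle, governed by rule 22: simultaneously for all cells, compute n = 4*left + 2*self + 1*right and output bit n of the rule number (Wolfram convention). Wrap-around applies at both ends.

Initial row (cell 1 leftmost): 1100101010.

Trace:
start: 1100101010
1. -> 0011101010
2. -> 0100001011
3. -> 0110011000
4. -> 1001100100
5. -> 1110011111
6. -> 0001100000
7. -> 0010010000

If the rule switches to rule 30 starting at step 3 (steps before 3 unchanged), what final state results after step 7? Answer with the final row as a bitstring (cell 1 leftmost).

(re-executing steps 3..7 under rule 30; state before step 3: 0100001011)
3. -> 0110011010
4. -> 1101110011
5. -> 0001001110
6. -> 0011111001
7. -> 1110000111

1110000111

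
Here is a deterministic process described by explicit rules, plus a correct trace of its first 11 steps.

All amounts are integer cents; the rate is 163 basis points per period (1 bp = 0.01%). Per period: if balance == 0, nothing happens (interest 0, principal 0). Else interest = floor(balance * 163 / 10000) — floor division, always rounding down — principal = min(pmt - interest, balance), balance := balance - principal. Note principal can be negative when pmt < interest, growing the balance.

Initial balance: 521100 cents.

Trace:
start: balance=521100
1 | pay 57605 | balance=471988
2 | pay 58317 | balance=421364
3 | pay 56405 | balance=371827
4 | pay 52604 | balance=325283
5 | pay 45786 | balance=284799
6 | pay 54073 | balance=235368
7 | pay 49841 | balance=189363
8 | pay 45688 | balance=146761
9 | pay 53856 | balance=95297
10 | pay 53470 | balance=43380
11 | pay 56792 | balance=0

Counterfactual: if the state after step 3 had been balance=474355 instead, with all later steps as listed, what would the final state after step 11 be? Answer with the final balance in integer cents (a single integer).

103979

state after step 3 := balance=474355
4 | pay 52604 | balance=429482
5 | pay 45786 | balance=390696
6 | pay 54073 | balance=342991
7 | pay 49841 | balance=298740
8 | pay 45688 | balance=257921
9 | pay 53856 | balance=208269
10 | pay 53470 | balance=158193
11 | pay 56792 | balance=103979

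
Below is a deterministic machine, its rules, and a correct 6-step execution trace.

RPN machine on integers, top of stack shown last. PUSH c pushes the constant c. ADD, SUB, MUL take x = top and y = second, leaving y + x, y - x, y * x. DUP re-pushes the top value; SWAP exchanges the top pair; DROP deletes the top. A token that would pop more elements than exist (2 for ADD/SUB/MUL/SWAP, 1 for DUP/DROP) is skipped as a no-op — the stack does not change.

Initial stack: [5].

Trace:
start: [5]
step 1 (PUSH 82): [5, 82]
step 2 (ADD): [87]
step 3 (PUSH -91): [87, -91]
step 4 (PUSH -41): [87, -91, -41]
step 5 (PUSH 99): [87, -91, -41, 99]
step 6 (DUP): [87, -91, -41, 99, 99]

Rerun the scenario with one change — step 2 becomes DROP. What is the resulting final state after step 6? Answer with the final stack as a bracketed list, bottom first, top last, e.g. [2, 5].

(re-executing from step 2 with the substitution; state before step 2: [5, 82])
step 2 (DROP): [5]
step 3 (PUSH -91): [5, -91]
step 4 (PUSH -41): [5, -91, -41]
step 5 (PUSH 99): [5, -91, -41, 99]
step 6 (DUP): [5, -91, -41, 99, 99]

[5, -91, -41, 99, 99]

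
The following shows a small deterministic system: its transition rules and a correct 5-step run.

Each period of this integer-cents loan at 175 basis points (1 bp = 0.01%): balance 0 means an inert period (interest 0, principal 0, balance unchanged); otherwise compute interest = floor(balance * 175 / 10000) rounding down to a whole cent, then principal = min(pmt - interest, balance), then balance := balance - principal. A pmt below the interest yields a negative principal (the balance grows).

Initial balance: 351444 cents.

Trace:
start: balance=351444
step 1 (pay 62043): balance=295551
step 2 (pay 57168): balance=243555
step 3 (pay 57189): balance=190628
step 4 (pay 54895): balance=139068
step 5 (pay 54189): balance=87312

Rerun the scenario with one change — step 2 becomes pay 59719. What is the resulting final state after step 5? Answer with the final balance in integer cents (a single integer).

(re-executing from step 2 with the substitution; state before step 2: balance=295551)
step 2 (pay 59719): balance=241004
step 3 (pay 57189): balance=188032
step 4 (pay 54895): balance=136427
step 5 (pay 54189): balance=84625

84625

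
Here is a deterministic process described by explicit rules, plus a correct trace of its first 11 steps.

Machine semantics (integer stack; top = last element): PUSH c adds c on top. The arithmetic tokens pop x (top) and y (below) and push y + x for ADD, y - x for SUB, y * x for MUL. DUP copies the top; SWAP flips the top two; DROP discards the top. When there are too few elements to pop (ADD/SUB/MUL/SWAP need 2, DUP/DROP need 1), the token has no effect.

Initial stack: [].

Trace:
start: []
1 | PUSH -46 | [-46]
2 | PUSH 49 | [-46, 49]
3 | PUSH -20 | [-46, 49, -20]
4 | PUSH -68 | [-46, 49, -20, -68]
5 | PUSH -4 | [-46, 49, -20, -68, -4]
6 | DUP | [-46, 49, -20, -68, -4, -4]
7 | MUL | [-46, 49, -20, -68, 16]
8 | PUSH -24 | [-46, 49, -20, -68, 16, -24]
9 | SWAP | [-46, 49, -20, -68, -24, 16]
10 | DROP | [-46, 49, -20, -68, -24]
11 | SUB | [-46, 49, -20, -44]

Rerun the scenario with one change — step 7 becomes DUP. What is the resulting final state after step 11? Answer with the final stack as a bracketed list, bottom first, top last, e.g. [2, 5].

[-46, 49, -20, -68, -4, 20]

(re-executing from step 7 with the substitution; state before step 7: [-46, 49, -20, -68, -4, -4])
7 | DUP | [-46, 49, -20, -68, -4, -4, -4]
8 | PUSH -24 | [-46, 49, -20, -68, -4, -4, -4, -24]
9 | SWAP | [-46, 49, -20, -68, -4, -4, -24, -4]
10 | DROP | [-46, 49, -20, -68, -4, -4, -24]
11 | SUB | [-46, 49, -20, -68, -4, 20]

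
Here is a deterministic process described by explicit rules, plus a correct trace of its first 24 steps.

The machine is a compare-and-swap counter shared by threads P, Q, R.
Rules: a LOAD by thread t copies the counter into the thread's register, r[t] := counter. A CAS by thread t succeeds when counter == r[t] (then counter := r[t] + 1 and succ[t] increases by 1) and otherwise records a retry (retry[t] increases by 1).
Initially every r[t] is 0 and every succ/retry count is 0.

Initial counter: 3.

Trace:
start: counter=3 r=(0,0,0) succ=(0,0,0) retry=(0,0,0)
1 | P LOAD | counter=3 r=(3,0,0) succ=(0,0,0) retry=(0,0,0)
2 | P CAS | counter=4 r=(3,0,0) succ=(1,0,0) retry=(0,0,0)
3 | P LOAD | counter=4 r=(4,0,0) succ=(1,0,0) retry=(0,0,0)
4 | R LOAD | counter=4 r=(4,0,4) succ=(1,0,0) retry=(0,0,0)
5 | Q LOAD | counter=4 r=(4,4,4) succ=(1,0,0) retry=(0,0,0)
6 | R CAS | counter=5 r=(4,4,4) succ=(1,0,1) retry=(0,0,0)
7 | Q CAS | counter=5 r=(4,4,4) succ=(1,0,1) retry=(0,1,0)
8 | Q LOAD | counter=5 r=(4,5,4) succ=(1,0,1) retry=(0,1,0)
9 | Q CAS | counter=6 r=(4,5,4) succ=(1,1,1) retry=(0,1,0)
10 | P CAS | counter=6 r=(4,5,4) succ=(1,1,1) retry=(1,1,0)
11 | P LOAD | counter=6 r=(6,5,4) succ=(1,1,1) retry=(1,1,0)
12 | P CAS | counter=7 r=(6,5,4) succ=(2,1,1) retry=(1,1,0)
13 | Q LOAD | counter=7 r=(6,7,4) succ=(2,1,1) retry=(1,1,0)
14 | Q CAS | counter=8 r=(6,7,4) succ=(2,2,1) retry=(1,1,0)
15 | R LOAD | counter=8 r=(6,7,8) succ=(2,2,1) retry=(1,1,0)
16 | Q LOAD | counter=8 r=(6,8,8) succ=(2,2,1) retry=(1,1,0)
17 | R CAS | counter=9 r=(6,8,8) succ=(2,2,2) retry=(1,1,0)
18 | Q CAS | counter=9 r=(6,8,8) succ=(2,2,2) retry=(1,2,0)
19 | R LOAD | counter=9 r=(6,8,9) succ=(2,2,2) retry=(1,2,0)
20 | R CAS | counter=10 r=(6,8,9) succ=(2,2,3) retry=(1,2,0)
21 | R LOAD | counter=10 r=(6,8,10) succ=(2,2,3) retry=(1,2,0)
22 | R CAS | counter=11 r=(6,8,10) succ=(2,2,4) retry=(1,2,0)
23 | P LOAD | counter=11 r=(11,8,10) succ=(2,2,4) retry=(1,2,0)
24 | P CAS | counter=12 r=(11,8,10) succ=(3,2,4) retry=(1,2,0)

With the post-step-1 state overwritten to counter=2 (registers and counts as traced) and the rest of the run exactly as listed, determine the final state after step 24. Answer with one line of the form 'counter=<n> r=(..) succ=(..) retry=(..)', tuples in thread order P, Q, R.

state after step 1 := counter=2 r=(3,0,0) succ=(0,0,0) retry=(0,0,0)
2 | P CAS | counter=2 r=(3,0,0) succ=(0,0,0) retry=(1,0,0)
3 | P LOAD | counter=2 r=(2,0,0) succ=(0,0,0) retry=(1,0,0)
4 | R LOAD | counter=2 r=(2,0,2) succ=(0,0,0) retry=(1,0,0)
5 | Q LOAD | counter=2 r=(2,2,2) succ=(0,0,0) retry=(1,0,0)
6 | R CAS | counter=3 r=(2,2,2) succ=(0,0,1) retry=(1,0,0)
7 | Q CAS | counter=3 r=(2,2,2) succ=(0,0,1) retry=(1,1,0)
8 | Q LOAD | counter=3 r=(2,3,2) succ=(0,0,1) retry=(1,1,0)
9 | Q CAS | counter=4 r=(2,3,2) succ=(0,1,1) retry=(1,1,0)
10 | P CAS | counter=4 r=(2,3,2) succ=(0,1,1) retry=(2,1,0)
11 | P LOAD | counter=4 r=(4,3,2) succ=(0,1,1) retry=(2,1,0)
12 | P CAS | counter=5 r=(4,3,2) succ=(1,1,1) retry=(2,1,0)
13 | Q LOAD | counter=5 r=(4,5,2) succ=(1,1,1) retry=(2,1,0)
14 | Q CAS | counter=6 r=(4,5,2) succ=(1,2,1) retry=(2,1,0)
15 | R LOAD | counter=6 r=(4,5,6) succ=(1,2,1) retry=(2,1,0)
16 | Q LOAD | counter=6 r=(4,6,6) succ=(1,2,1) retry=(2,1,0)
17 | R CAS | counter=7 r=(4,6,6) succ=(1,2,2) retry=(2,1,0)
18 | Q CAS | counter=7 r=(4,6,6) succ=(1,2,2) retry=(2,2,0)
19 | R LOAD | counter=7 r=(4,6,7) succ=(1,2,2) retry=(2,2,0)
20 | R CAS | counter=8 r=(4,6,7) succ=(1,2,3) retry=(2,2,0)
21 | R LOAD | counter=8 r=(4,6,8) succ=(1,2,3) retry=(2,2,0)
22 | R CAS | counter=9 r=(4,6,8) succ=(1,2,4) retry=(2,2,0)
23 | P LOAD | counter=9 r=(9,6,8) succ=(1,2,4) retry=(2,2,0)
24 | P CAS | counter=10 r=(9,6,8) succ=(2,2,4) retry=(2,2,0)

counter=10 r=(9,6,8) succ=(2,2,4) retry=(2,2,0)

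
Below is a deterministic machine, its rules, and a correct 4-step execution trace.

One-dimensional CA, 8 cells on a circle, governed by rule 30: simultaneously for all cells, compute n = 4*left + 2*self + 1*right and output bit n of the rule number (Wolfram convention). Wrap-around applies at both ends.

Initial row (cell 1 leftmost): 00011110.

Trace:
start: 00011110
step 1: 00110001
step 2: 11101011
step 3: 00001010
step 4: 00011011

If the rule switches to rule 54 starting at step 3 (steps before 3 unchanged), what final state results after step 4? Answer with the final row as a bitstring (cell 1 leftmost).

(re-executing steps 3..4 under rule 54; state before step 3: 11101011)
step 3: 00011100
step 4: 00100010

00100010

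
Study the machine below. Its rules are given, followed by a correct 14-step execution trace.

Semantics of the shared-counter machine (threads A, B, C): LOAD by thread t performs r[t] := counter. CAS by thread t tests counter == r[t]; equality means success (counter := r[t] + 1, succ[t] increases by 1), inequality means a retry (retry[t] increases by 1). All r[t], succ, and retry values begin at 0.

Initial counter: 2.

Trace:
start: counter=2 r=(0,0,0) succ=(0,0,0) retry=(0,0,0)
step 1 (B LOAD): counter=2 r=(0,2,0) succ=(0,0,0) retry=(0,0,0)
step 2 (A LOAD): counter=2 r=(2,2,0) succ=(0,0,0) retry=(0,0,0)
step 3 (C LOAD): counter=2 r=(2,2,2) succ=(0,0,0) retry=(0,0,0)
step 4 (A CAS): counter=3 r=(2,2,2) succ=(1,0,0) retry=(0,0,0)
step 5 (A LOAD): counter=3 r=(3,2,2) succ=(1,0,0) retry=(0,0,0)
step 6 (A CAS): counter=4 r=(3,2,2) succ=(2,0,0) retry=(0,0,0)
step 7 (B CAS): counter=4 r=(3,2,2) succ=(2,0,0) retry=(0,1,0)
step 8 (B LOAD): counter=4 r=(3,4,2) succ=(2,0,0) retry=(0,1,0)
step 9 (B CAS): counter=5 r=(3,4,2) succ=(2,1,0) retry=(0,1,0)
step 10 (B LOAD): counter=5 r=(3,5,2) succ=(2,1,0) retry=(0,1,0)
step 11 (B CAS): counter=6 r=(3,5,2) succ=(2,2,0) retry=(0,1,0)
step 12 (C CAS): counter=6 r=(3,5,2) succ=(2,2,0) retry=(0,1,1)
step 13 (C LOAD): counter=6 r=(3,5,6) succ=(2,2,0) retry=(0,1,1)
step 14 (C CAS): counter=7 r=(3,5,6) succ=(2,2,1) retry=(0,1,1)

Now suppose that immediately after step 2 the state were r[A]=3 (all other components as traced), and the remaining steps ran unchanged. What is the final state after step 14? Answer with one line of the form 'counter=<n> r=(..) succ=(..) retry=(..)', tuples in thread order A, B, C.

counter=6 r=(2,4,5) succ=(1,2,1) retry=(1,1,1)

state after step 2 := counter=2 r=(3,2,0) succ=(0,0,0) retry=(0,0,0)
step 3 (C LOAD): counter=2 r=(3,2,2) succ=(0,0,0) retry=(0,0,0)
step 4 (A CAS): counter=2 r=(3,2,2) succ=(0,0,0) retry=(1,0,0)
step 5 (A LOAD): counter=2 r=(2,2,2) succ=(0,0,0) retry=(1,0,0)
step 6 (A CAS): counter=3 r=(2,2,2) succ=(1,0,0) retry=(1,0,0)
step 7 (B CAS): counter=3 r=(2,2,2) succ=(1,0,0) retry=(1,1,0)
step 8 (B LOAD): counter=3 r=(2,3,2) succ=(1,0,0) retry=(1,1,0)
step 9 (B CAS): counter=4 r=(2,3,2) succ=(1,1,0) retry=(1,1,0)
step 10 (B LOAD): counter=4 r=(2,4,2) succ=(1,1,0) retry=(1,1,0)
step 11 (B CAS): counter=5 r=(2,4,2) succ=(1,2,0) retry=(1,1,0)
step 12 (C CAS): counter=5 r=(2,4,2) succ=(1,2,0) retry=(1,1,1)
step 13 (C LOAD): counter=5 r=(2,4,5) succ=(1,2,0) retry=(1,1,1)
step 14 (C CAS): counter=6 r=(2,4,5) succ=(1,2,1) retry=(1,1,1)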